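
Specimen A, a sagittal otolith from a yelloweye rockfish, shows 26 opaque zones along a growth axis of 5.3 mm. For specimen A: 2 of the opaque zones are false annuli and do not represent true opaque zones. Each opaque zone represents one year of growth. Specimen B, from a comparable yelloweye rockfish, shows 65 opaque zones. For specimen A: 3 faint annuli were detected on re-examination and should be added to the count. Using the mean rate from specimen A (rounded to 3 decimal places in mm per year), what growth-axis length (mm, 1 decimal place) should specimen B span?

12.7 mm

Specimen A: correcting the raw count gives 26 − 2 + 3 = 27 true opaque zones.
A: Mean rate = 5.3 mm / 27 years ≈ 0.196 mm/year.
Length of B = 0.196 × 65 = 12.7 mm.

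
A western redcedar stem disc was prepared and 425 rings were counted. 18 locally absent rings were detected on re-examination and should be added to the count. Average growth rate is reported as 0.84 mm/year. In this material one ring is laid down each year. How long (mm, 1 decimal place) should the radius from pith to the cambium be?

372.1 mm

Correcting the raw count gives 425 + 18 = 443 true rings.
443 years at 0.84 mm/year gives 0.84 × 443 = 372.1 mm.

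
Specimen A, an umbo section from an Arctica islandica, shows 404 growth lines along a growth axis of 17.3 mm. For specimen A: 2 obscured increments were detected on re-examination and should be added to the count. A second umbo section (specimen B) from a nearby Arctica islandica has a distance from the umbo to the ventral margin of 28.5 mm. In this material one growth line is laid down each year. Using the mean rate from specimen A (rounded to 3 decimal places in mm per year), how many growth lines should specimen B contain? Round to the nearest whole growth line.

663 growth lines

Specimen A: true growth line count = 404 + 2 = 406.
A: 17.3 mm over 406 years gives 17.3 / 406 ≈ 0.043 mm/year.
For B, 28.5 / 0.043 = 662.79 years ≈ 663 growth lines.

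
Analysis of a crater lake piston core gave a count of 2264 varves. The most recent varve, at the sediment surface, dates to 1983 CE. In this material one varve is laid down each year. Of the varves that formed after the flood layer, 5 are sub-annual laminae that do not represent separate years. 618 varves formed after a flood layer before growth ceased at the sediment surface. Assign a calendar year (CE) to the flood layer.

618 varves post-date the flood layer.
Excluding 5 false varves: 618 − 5 = 613.
The varve at the sediment surface is 1983 CE, so the flood layer dates to 1983 − 613 = 1370 CE.

1370 CE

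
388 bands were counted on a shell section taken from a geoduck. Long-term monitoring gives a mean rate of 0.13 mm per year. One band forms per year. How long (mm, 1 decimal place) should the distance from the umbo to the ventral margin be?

50.4 mm

The record spans 388 years at 0.13 mm per year.
Length ≈ 0.13 × 388 = 50.4 mm.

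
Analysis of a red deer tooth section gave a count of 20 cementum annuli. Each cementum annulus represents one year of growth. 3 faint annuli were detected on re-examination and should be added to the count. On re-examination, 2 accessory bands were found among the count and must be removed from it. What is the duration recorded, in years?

Correcting the raw count gives 20 − 2 + 3 = 21 true cementum annuli.
At one cementum annulus per year, that is 21 years.

21 yr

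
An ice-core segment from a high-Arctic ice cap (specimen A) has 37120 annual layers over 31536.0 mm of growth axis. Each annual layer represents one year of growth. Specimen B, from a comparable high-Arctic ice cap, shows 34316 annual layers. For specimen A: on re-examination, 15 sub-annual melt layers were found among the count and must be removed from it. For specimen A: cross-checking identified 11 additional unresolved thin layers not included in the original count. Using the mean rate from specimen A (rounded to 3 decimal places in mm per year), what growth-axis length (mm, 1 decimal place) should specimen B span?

29168.6 mm

Specimen A: correcting the raw count gives 37120 − 15 + 11 = 37116 true annual layers.
A: Mean rate = 31536.0 mm / 37116 years ≈ 0.850 mm/yr.
For B, 0.850 mm/year × 34316 years = 29168.6 mm.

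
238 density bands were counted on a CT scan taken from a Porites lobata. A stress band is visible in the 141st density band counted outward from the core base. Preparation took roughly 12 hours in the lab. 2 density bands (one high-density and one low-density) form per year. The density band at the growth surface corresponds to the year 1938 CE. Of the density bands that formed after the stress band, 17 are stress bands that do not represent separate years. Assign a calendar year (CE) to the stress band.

Between density band 141 and the growth surface there are 238 − 141 = 97 density bands.
97 − 17 false = 80 true density bands after the stress band.
80 density bands at 2 per year is 80 / 2 = 40 years.
1938 − 40 = 1898 CE.

1898 CE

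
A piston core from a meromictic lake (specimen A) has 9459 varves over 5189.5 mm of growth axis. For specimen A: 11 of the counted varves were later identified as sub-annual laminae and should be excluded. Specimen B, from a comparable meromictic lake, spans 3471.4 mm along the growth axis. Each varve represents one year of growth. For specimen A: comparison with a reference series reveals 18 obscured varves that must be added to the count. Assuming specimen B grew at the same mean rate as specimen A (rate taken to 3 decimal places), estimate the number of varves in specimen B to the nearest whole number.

Specimen A: true varve count = 9459 − 11 + 18 = 9466.
A: 5189.5 mm over 9466 years gives 5189.5 / 9466 ≈ 0.548 mm/year.
For B, 3471.4 / 0.548 = 6334.67 years ≈ 6335 varves.

6335 varves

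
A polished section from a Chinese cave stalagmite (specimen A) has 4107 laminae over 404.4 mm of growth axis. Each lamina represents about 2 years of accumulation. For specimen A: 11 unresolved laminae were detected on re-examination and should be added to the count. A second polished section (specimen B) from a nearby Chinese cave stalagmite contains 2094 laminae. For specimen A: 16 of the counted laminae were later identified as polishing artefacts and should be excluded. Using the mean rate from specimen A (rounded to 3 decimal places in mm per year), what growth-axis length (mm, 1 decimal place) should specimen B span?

Specimen A: true lamina count = 4107 − 16 + 11 = 4102.
Specimen A: multiplying by 2 years per lamina: 4102 × 2 = 8204 years.
A: Extension rate ≈ 404.4 / 8204 = 0.049 mm/yr.
Specimen B: multiplying by 2 years per lamina: 2094 × 2 = 4188 years. For B, 0.049 mm/year × 4188 years = 205.2 mm.

205.2 mm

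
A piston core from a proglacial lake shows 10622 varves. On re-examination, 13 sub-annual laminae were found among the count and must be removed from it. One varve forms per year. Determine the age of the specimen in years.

After corrections the count is 10622 − 13 = 10609 varves.
With a one-to-one varve periodicity this is 10609 years.

10609 yr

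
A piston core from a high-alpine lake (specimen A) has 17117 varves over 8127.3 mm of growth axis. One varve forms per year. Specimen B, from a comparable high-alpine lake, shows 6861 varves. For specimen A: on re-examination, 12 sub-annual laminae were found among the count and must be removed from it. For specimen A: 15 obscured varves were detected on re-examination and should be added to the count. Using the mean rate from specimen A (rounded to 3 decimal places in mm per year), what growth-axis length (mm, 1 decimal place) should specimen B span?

Specimen A: after corrections the count is 17117 − 12 + 15 = 17120 varves.
A: 8127.3 mm over 17120 years gives 8127.3 / 17120 ≈ 0.475 mm/year.
B's length ≈ 0.475 × 6861 = 3259.0 mm.

3259.0 mm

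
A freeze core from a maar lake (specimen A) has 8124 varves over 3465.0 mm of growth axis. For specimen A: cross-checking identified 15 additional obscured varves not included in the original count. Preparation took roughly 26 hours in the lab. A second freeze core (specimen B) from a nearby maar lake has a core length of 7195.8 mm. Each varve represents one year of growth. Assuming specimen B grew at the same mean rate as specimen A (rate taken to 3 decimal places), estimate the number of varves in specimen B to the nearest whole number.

16892 varves

Specimen A: adjusted count: 8124 + 15 = 8139 varves.
A: Extension rate ≈ 3465.0 / 8139 = 0.426 mm/year.
B spans 7195.8 / 0.426 = 16891.55 years ≈ 16892 varves.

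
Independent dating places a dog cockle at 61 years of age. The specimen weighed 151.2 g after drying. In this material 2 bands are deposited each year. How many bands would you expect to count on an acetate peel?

122 bands

With 2 bands per year, 61 years would produce 61 × 2 = 122 bands.
So 122 bands should be present.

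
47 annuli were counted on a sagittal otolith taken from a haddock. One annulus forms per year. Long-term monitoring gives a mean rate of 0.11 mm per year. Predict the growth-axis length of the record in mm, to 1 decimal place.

The record spans 47 years at 0.11 mm per year.
Length ≈ 0.11 × 47 = 5.2 mm.

5.2 mm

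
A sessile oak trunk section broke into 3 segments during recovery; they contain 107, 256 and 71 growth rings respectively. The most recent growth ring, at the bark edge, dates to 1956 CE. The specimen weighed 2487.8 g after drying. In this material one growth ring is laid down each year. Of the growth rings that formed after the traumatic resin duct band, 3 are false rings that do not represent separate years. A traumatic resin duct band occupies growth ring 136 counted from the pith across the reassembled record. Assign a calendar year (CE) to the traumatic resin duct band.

Total growth rings = 107 + 256 + 71 = 434.
The traumatic resin duct band sits at growth ring 136 from the pith, so 434 − 136 = 298 growth rings formed after it.
Removing the 3 false growth rings leaves 298 − 3 = 295 true growth rings beyond the traumatic resin duct band.
Counting back 295 years from 1956 CE places the traumatic resin duct band in 1956 − 295 = 1661 CE.

1661 CE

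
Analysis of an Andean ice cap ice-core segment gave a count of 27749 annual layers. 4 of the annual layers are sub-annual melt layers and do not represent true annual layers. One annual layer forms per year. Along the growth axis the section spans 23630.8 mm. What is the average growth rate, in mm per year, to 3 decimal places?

Adjusted count: 27749 − 4 = 27745 annual layers.
23630.8 mm over 27745 years gives 23630.8 / 27745 ≈ 0.852 mm per year.

0.852 mm per year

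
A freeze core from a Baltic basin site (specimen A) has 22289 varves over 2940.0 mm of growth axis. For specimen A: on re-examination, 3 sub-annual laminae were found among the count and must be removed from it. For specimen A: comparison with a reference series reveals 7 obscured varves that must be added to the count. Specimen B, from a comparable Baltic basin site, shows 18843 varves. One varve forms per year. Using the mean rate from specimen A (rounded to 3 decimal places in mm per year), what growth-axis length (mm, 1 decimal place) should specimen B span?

Specimen A: adjusted count: 22289 − 3 + 7 = 22293 varves.
A: Extension rate ≈ 2940.0 / 22293 = 0.132 mm/year.
B's length ≈ 0.132 × 18843 = 2487.3 mm.

2487.3 mm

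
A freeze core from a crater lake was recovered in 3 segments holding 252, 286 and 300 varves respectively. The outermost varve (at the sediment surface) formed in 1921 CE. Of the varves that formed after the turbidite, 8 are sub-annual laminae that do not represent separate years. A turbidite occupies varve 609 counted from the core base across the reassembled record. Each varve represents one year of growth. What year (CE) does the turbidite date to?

1700 CE

Total varves = 252 + 286 + 300 = 838.
Between varve 609 and the sediment surface there are 838 − 609 = 229 varves.
Excluding 8 false varves: 229 − 8 = 221.
The varve at the sediment surface is 1921 CE, so the turbidite dates to 1921 − 221 = 1700 CE.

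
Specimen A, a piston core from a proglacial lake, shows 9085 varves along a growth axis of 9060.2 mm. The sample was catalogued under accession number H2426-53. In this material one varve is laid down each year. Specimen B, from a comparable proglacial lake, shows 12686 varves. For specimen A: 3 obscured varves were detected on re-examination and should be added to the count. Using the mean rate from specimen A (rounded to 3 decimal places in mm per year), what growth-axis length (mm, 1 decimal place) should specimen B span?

12647.9 mm

Specimen A: correcting the raw count gives 9085 + 3 = 9088 true varves.
A: 9060.2 mm over 9088 years gives 9060.2 / 9088 ≈ 0.997 mm per year.
For B, 0.997 mm/year × 12686 years = 12647.9 mm.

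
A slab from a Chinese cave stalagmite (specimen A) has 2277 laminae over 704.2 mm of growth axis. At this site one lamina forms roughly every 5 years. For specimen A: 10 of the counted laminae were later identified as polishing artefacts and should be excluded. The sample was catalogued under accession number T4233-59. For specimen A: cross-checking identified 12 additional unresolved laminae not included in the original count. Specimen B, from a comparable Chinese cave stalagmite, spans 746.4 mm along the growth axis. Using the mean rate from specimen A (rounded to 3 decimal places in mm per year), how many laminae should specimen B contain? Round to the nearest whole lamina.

Specimen A: correcting the raw count gives 2277 − 10 + 12 = 2279 true laminae.
Specimen A: multiplying by 5 years per lamina: 2279 × 5 = 11395 years.
A: 704.2 mm over 11395 years gives 704.2 / 11395 ≈ 0.062 mm/year.
Specimen B: 746.4 mm / 0.062 mm per year = 12038.71 years; at 5 years per lamina that is 12038.71 / 5 ≈ 2408 laminae.

2408 laminae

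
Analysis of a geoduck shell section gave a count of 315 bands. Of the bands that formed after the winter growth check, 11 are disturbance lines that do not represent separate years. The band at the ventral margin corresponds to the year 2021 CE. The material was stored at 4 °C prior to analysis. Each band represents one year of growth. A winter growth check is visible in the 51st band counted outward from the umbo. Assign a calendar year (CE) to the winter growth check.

1768 CE

315 − 51 = 264 bands lie beyond the winter growth check toward the ventral margin.
Excluding 11 false bands: 264 − 11 = 253.
2021 − 253 = 1768 CE.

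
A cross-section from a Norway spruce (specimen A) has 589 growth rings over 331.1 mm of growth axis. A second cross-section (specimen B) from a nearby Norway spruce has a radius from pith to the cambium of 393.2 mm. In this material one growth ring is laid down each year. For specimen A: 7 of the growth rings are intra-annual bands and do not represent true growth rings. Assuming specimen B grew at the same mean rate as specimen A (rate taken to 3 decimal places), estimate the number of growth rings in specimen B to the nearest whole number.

Specimen A: after corrections the count is 589 − 7 = 582 growth rings.
A: Extension rate ≈ 331.1 / 582 = 0.569 mm/yr.
B spans 393.2 / 0.569 = 691.04 years ≈ 691 growth rings.

691 growth rings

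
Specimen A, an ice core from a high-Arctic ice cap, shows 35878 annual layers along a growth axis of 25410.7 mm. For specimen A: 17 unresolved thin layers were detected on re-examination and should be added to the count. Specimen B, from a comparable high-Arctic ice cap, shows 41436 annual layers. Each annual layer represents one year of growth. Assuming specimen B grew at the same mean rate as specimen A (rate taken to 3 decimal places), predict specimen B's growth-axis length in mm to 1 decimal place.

Specimen A: true annual layer count = 35878 + 17 = 35895.
A: Mean rate = 25410.7 mm / 35895 years ≈ 0.708 mm/yr.
Length of B = 0.708 × 41436 = 29336.7 mm.

29336.7 mm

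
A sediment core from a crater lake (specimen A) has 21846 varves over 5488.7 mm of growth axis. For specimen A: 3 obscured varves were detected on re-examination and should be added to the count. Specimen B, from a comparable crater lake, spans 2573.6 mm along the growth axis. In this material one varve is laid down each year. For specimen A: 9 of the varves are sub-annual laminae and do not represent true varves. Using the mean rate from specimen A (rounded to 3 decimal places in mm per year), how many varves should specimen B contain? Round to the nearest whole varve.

10253 varves

Specimen A: correcting the raw count gives 21846 − 9 + 3 = 21840 true varves.
A: Mean rate = 5488.7 mm / 21840 years ≈ 0.251 mm/year.
B spans 2573.6 / 0.251 = 10253.39 years ≈ 10253 varves.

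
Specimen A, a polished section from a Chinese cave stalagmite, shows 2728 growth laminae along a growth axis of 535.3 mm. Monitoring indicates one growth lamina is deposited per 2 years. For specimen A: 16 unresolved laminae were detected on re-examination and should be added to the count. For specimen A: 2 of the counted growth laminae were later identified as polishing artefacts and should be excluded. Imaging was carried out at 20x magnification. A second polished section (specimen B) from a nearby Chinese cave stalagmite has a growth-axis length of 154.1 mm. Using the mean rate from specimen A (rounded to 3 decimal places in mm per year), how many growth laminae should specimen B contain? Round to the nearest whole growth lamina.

786 growth laminae

Specimen A: after corrections the count is 2728 − 2 + 16 = 2742 growth laminae.
Specimen A: at 2 years per growth lamina, 2742 × 2 = 5484 years.
A: Extension rate ≈ 535.3 / 5484 = 0.098 mm/yr.
For B, 154.1 / 0.098 = 1572.45 years; at 2 years per growth lamina that is 1572.45 / 2 ≈ 786 growth laminae.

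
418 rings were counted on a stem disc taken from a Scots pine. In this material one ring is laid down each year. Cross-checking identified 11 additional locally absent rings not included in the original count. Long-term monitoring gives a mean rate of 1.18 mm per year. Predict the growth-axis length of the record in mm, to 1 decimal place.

506.2 mm

Adjusted count: 418 + 11 = 429 rings.
Length ≈ 1.18 × 429 = 506.2 mm.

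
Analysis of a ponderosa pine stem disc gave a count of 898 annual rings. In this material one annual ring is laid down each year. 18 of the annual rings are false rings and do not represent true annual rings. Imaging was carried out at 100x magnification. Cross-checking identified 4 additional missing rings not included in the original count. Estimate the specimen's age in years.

884 yr

True annual ring count = 898 − 18 + 4 = 884.
One annual ring per year makes the duration 884 years.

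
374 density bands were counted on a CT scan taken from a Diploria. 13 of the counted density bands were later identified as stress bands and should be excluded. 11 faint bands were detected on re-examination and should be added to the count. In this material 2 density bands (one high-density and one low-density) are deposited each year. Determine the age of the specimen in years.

186 years

Adjusted count: 374 − 13 + 11 = 372 density bands.
With 2 density bands per year, 372 / 2 = 186 years.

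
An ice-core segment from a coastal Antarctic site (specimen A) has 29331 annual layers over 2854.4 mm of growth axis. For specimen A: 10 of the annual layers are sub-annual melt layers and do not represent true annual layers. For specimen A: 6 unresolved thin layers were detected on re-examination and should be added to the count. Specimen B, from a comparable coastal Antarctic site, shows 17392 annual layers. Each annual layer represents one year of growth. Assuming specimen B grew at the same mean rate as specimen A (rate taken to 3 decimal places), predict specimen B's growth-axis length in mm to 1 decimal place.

1687.0 mm

Specimen A: adjusted count: 29331 − 10 + 6 = 29327 annual layers.
A: Extension rate ≈ 2854.4 / 29327 = 0.097 mm/year.
For B, 0.097 mm/year × 17392 years = 1687.0 mm.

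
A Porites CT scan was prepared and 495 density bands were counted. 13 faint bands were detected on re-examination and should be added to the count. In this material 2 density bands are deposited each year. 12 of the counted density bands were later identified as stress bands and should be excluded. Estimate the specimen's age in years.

248 years

Correcting the raw count gives 495 − 12 + 13 = 496 true density bands.
With 2 density bands per year, 496 / 2 = 248 years.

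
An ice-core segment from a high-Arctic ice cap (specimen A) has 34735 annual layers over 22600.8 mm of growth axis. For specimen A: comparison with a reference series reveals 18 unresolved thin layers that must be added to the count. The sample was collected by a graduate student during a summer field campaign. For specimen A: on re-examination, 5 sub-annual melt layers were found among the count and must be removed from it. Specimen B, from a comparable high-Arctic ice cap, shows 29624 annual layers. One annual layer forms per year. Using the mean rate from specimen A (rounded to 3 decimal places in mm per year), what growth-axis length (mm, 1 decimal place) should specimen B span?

Specimen A: correcting the raw count gives 34735 − 5 + 18 = 34748 true annual layers.
A: Extension rate ≈ 22600.8 / 34748 = 0.650 mm/yr.
Length of B = 0.650 × 29624 = 19255.6 mm.

19255.6 mm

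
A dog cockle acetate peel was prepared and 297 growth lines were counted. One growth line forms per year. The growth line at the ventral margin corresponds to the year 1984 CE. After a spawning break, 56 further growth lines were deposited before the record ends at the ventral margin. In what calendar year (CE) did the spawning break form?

56 growth lines post-date the spawning break.
1984 − 56 = 1928 CE.

1928 CE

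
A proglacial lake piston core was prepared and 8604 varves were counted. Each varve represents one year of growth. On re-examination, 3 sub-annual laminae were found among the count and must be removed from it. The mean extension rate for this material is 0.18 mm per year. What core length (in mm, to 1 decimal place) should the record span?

Adjusted count: 8604 − 3 = 8601 varves.
8601 years at 0.18 mm/year gives 0.18 × 8601 = 1548.2 mm.

1548.2 mm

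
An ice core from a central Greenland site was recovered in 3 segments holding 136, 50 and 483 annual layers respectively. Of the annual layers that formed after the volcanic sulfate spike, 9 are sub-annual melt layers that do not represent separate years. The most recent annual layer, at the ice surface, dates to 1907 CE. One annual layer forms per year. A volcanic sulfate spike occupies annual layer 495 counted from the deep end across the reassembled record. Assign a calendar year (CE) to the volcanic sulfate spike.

Total annual layers = 136 + 50 + 483 = 669.
669 − 495 = 174 annual layers lie beyond the volcanic sulfate spike toward the ice surface.
Removing the 9 false annual layers leaves 174 − 9 = 165 true annual layers beyond the volcanic sulfate spike.
The annual layer at the ice surface is 1907 CE, so the volcanic sulfate spike dates to 1907 − 165 = 1742 CE.

1742 CE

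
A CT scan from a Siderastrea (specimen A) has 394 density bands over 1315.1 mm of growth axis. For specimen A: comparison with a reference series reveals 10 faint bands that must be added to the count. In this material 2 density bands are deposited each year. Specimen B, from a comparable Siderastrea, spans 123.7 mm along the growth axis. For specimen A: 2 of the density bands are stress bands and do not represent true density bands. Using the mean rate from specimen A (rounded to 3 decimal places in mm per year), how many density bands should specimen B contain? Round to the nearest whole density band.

38 density bands

Specimen A: correcting the raw count gives 394 − 2 + 10 = 402 true density bands.
Specimen A: dividing by 2 density bands per year: 402 / 2 = 201 years.
A: Extension rate ≈ 1315.1 / 201 = 6.543 mm/year.
B spans 123.7 / 6.543 = 18.91 years; at 2 density bands per year that is 18.91 × 2 ≈ 38 density bands.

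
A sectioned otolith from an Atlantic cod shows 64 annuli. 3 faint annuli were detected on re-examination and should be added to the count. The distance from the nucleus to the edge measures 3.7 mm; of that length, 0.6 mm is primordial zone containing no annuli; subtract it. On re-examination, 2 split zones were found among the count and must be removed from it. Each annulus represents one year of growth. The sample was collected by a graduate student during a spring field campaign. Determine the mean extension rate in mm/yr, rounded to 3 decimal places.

0.048 mm/yr

After corrections the count is 64 − 2 + 3 = 65 annuli.
Net length = 3.7 − 0.6 = 3.1 mm.
Extension rate ≈ 3.1 / 65 = 0.048 mm/yr.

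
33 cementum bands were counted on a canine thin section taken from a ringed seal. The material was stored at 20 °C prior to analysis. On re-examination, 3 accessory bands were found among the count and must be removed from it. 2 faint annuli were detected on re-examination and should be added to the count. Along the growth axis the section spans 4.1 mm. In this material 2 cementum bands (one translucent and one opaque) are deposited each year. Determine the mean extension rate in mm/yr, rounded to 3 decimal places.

0.256 mm/yr

After corrections the count is 33 − 3 + 2 = 32 cementum bands.
32 cementum bands at 2 per year is 32 / 2 = 16 years.
Mean rate = 4.1 mm / 16 years ≈ 0.256 mm/yr.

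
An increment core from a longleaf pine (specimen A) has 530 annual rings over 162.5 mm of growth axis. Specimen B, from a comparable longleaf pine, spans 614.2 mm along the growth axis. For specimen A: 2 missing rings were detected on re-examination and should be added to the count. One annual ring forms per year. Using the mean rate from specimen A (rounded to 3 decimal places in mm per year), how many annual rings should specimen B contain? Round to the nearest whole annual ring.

Specimen A: after corrections the count is 530 + 2 = 532 annual rings.
A: 162.5 mm over 532 years gives 162.5 / 532 ≈ 0.305 mm/yr.
Specimen B: 614.2 mm / 0.305 mm per year = 2013.77 years ≈ 2014 annual rings.

2014 annual rings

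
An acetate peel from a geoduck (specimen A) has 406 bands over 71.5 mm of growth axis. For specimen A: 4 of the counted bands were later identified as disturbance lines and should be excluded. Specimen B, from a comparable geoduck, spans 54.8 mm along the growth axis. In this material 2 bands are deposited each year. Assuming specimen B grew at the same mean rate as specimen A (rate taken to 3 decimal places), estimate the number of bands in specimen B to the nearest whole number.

308 bands

Specimen A: adjusted count: 406 − 4 = 402 bands.
Specimen A: 402 bands at 2 per year is 402 / 2 = 201 years.
A: 71.5 mm over 201 years gives 71.5 / 201 ≈ 0.356 mm/yr.
B spans 54.8 / 0.356 = 153.93 years; at 2 bands per year that is 153.93 × 2 ≈ 308 bands.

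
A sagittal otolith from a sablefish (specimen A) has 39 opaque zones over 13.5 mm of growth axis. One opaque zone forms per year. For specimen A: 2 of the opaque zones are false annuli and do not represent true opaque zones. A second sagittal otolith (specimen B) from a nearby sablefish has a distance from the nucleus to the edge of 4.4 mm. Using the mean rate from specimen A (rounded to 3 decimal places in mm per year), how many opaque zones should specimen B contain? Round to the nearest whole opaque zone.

Specimen A: after corrections the count is 39 − 2 = 37 opaque zones.
A: Mean rate = 13.5 mm / 37 years ≈ 0.365 mm/year.
B spans 4.4 / 0.365 = 12.05 years ≈ 12 opaque zones.

12 opaque zones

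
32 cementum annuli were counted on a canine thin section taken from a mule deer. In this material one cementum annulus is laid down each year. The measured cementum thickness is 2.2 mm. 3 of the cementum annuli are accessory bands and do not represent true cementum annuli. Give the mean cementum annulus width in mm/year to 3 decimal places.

0.076 mm/year

Adjusted count: 32 − 3 = 29 cementum annuli.
Mean rate = 2.2 mm / 29 years ≈ 0.076 mm/year.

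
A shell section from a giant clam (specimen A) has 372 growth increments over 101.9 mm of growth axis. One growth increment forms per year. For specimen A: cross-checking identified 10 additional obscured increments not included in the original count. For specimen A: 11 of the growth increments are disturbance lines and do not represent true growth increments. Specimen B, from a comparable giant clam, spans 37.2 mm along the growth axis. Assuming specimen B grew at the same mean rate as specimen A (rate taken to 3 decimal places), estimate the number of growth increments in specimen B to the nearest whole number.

135 growth increments

Specimen A: adjusted count: 372 − 11 + 10 = 371 growth increments.
A: 101.9 mm over 371 years gives 101.9 / 371 ≈ 0.275 mm per year.
B spans 37.2 / 0.275 = 135.27 years ≈ 135 growth increments.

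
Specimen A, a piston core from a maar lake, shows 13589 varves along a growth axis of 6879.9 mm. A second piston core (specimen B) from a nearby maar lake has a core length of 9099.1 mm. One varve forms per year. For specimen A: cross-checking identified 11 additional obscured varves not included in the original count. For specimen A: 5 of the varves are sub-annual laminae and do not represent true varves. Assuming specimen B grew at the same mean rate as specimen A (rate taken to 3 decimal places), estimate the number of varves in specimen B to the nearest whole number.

17982 varves

Specimen A: true varve count = 13589 − 5 + 11 = 13595.
A: 6879.9 mm over 13595 years gives 6879.9 / 13595 ≈ 0.506 mm per year.
For B, 9099.1 / 0.506 = 17982.41 years ≈ 17982 varves.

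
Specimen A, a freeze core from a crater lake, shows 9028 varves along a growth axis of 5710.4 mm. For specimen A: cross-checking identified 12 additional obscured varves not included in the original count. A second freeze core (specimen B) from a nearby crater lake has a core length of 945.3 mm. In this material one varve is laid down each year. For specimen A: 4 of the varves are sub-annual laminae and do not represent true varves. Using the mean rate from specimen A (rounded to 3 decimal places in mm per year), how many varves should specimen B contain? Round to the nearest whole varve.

Specimen A: after corrections the count is 9028 − 4 + 12 = 9036 varves.
A: 5710.4 mm over 9036 years gives 5710.4 / 9036 ≈ 0.632 mm per year.
For B, 945.3 / 0.632 = 1495.73 years ≈ 1496 varves.

1496 varves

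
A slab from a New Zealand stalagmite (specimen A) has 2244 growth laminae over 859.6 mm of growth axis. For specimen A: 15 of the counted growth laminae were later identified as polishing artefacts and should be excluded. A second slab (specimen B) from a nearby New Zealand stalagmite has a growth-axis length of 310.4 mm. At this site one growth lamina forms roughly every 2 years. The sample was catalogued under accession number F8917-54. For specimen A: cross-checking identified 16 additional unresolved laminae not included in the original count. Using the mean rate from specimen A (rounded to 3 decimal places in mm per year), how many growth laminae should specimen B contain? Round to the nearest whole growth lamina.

813 growth laminae

Specimen A: correcting the raw count gives 2244 − 15 + 16 = 2245 true growth laminae.
Specimen A: multiplying by 2 years per growth lamina: 2245 × 2 = 4490 years.
A: Extension rate ≈ 859.6 / 4490 = 0.191 mm/yr.
B spans 310.4 / 0.191 = 1625.13 years; at 2 years per growth lamina that is 1625.13 / 2 ≈ 813 growth laminae.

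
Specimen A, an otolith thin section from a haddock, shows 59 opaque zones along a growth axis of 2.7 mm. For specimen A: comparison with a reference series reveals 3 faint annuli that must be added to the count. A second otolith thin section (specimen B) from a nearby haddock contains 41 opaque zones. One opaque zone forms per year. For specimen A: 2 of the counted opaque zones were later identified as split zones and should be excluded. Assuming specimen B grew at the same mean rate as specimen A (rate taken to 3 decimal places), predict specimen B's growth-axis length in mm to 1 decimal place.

Specimen A: correcting the raw count gives 59 − 2 + 3 = 60 true opaque zones.
A: Extension rate ≈ 2.7 / 60 = 0.045 mm/year.
Length of B = 0.045 × 41 = 1.8 mm.

1.8 mm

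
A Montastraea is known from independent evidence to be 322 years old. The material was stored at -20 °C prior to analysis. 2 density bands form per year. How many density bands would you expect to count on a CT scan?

644 density bands

322 years at 2 density bands per year gives 322 × 2 = 644 density bands.
So 644 density bands should be present.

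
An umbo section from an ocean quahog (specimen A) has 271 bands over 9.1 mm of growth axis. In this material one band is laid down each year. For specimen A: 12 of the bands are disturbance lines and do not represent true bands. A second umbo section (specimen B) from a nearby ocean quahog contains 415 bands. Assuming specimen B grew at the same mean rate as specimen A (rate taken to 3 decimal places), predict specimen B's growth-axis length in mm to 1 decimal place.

Specimen A: after corrections the count is 271 − 12 = 259 bands.
A: Extension rate ≈ 9.1 / 259 = 0.035 mm/yr.
For B, 0.035 mm/year × 415 years = 14.5 mm.

14.5 mm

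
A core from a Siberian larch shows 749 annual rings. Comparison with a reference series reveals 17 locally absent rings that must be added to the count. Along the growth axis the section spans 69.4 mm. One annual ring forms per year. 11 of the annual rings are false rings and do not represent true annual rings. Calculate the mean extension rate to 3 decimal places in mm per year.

0.092 mm per year

After corrections the count is 749 − 11 + 17 = 755 annual rings.
69.4 mm over 755 years gives 69.4 / 755 ≈ 0.092 mm per year.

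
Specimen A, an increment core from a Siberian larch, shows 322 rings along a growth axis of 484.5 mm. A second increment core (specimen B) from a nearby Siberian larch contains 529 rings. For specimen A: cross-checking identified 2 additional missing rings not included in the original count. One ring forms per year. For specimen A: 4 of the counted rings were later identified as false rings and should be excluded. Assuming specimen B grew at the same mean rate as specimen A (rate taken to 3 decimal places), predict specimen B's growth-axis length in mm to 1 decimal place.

800.9 mm

Specimen A: true ring count = 322 − 4 + 2 = 320.
A: Mean rate = 484.5 mm / 320 years ≈ 1.514 mm per year.
For B, 1.514 mm/year × 529 years = 800.9 mm.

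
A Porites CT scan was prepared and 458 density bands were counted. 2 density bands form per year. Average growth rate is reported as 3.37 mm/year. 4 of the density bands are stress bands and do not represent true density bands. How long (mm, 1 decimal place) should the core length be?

765.0 mm

Adjusted count: 458 − 4 = 454 density bands.
454 density bands at 2 per year is 454 / 2 = 227 years.
227 years at 3.37 mm/year gives 3.37 × 227 = 765.0 mm.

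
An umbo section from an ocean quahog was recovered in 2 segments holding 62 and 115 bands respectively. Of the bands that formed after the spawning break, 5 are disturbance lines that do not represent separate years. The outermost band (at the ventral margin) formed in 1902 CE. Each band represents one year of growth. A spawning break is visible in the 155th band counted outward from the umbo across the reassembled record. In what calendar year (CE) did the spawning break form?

Total bands = 62 + 115 = 177.
Between band 155 and the ventral margin there are 177 − 155 = 22 bands.
22 − 5 false = 17 true bands after the spawning break.
Counting back 17 years from 1902 CE places the spawning break in 1902 − 17 = 1885 CE.

1885 CE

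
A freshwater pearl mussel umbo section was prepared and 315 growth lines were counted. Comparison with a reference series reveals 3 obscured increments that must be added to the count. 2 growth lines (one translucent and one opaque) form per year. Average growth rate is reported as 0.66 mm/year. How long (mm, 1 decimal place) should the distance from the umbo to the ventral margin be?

104.9 mm

After corrections the count is 315 + 3 = 318 growth lines.
Dividing by 2 growth lines per year: 318 / 2 = 159 years.
Predicted length = 0.66 mm/year × 159 years = 104.9 mm.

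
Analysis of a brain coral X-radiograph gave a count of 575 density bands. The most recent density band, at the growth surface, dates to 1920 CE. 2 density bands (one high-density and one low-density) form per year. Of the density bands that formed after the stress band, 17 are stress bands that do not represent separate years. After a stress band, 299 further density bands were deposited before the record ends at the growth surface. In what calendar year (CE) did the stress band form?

1779 CE

There are 299 density bands younger than the stress band.
299 − 17 false = 282 true density bands after the stress band.
With 2 density bands per year, 282 / 2 = 141 years.
Counting back 141 years from 1920 CE places the stress band in 1920 − 141 = 1779 CE.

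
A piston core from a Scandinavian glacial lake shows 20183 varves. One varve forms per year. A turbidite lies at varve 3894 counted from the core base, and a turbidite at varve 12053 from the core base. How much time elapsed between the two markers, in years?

12053 − 3894 = 8159 varves lie between the two events.
At one varve per year, 8159 years elapsed between them.

8159 years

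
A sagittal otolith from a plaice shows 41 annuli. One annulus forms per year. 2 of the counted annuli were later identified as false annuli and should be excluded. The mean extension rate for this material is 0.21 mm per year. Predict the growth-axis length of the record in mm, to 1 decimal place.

Adjusted count: 41 − 2 = 39 annuli.
39 years at 0.21 mm/year gives 0.21 × 39 = 8.2 mm.

8.2 mm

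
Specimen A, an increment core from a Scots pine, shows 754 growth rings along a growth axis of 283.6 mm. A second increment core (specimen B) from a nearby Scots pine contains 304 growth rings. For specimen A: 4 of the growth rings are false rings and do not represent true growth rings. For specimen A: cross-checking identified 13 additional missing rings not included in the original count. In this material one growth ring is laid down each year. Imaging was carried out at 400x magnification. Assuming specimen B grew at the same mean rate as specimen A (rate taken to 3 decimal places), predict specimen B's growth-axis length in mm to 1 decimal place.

113.1 mm

Specimen A: after corrections the count is 754 − 4 + 13 = 763 growth rings.
A: 283.6 mm over 763 years gives 283.6 / 763 ≈ 0.372 mm/year.
For B, 0.372 mm/year × 304 years = 113.1 mm.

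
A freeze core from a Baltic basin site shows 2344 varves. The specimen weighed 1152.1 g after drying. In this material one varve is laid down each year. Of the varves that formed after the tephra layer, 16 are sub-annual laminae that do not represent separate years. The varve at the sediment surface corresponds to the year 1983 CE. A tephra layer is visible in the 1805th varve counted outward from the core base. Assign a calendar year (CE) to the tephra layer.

1460 CE

2344 − 1805 = 539 varves lie beyond the tephra layer toward the sediment surface.
539 − 16 false = 523 true varves after the tephra layer.
1983 − 523 = 1460 CE.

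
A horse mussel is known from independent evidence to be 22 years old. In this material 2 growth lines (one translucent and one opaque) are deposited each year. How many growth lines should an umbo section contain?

44 growth lines

Expected growth lines: 22 × 2 = 44.
So 44 growth lines should be present.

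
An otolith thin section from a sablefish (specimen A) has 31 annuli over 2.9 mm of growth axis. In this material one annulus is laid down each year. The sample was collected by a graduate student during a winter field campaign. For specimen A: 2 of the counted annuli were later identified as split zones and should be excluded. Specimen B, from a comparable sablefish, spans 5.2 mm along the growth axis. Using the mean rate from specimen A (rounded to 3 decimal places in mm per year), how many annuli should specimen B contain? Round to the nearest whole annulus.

52 annuli

Specimen A: after corrections the count is 31 − 2 = 29 annuli.
A: Extension rate ≈ 2.9 / 29 = 0.100 mm/year.
For B, 5.2 / 0.100 = 52.00 years ≈ 52 annuli.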